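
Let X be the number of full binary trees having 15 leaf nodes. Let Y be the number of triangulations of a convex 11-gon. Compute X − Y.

A full binary tree with L leaves has L−1 internal nodes and is counted by C_{L−1}; L = 15 gives C_14. So X = C_14 = 2674440.
A convex 11-gon is triangulated into 9 triangles, and the number of such triangulations is the Catalan number C_{11−2} = C_9. So Y = C_9 = 4862.
X − Y = 2674440 − 4862 = 2669578.

2669578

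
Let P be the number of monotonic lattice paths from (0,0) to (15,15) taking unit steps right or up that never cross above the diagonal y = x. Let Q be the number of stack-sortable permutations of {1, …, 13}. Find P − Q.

Monotone paths in an n×n grid that stay weakly below the diagonal are counted by C_n; here n = 15. So P = C_15 = 9694845.
By Knuth's characterisation, the stack-sortable permutations of length 13 are the 231-avoiders, numbering C_13. So Q = C_13 = 742900.
P − Q = 9694845 − 742900 = 8951945.

8951945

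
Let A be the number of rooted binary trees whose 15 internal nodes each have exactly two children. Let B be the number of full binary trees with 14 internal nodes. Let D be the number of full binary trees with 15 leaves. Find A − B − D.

Full binary trees with n internal nodes are counted by C_n; here n = 15. So A = C_15 = 9694845.
The number of full binary trees on 14 internal nodes is the Catalan number C_14. So B = C_14 = 2674440.
A full binary tree with L leaves has L−1 internal nodes and is counted by C_{L−1}; L = 15 gives C_14. So D = C_14 = 2674440.
A − B − D = 9694845 − 2674440 − 2674440 = 4345965.

4345965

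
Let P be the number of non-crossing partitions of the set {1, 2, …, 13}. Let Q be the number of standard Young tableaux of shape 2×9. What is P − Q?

The non-crossing partitions of [13] form a lattice of size C_13. So P = C_13 = 742900.
By the hook-length formula (or a Dyck-path bijection), SYT of shape 2×9 number C_9. So Q = C_9 = 4862.
P − Q = 742900 − 4862 = 738038.

738038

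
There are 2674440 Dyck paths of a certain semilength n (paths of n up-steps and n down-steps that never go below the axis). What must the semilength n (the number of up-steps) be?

Dyck paths of semilength n are counted by C_n. Since C_14 = 2674440, the index is 14.

14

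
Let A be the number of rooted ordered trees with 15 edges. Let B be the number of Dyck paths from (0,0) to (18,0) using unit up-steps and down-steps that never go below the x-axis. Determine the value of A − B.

A rooted plane tree with 15 edges has 16 nodes, and the count is C_15. So A = C_15 = 9694845.
Paths of 9 up- and 9 down-steps that never dip below the axis are Dyck paths; their count is C_9. So B = C_9 = 4862.
A − B = 9694845 − 4862 = 9689983.

9689983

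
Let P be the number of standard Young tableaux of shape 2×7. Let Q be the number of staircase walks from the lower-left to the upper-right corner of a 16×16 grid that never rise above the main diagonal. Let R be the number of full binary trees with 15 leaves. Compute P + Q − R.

32683659

By the hook-length formula (or a Dyck-path bijection), SYT of shape 2×7 number C_7. So P = C_7 = 429.
Sub-diagonal monotone paths from (0,0) to (16,16) biject with Dyck paths of semilength 16, giving C_16. So Q = C_16 = 35357670.
A full binary tree with L leaves has L−1 internal nodes and is counted by C_{L−1}; L = 15 gives C_14. So R = C_14 = 2674440.
P + Q − R = 429 + 35357670 − 2674440 = 32683659.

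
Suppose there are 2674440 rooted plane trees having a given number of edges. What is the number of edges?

Rooted ordered trees with n edges are counted by C_n. Since C_14 = 2674440, the index is 14.

14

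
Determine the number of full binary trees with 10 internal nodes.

Full binary trees with n internal nodes are counted by C_n; here n = 10.
C_10 = 16796.

16796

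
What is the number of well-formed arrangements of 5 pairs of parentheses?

Balanced strings of n pairs of brackets are counted by C_n; here n = 5.
C_5 = 42.

42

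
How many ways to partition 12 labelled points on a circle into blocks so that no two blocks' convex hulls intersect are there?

208012

The non-crossing partitions of [12] form a lattice of size C_12.
C_12 = C(24,12)/13 = 2704156/13 = 208012.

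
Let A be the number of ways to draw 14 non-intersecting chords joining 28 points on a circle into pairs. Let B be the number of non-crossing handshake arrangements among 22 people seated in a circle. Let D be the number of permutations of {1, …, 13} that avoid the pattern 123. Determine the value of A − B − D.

Non-crossing perfect matchings of 2n points on a circle are counted by C_n; with 28 points, n = 14. So A = C_14 = 2674440.
Non-crossing handshake pairings of 2n people are counted by C_n; 22 people gives n = 11. So B = C_11 = 58786.
Permutations of [n] avoiding any single length-3 pattern are counted by C_n; here n = 13. So D = C_13 = 742900.
A − B − D = 2674440 − 58786 − 742900 = 1872754.

1872754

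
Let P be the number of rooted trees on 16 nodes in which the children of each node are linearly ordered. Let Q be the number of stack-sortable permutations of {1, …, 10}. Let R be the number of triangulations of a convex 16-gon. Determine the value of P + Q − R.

Rooted ordered (plane) trees on m nodes have m−1 edges and are counted by C_{m−1}; m = 16 gives C_15. So P = C_15 = 9694845.
Stack-sortable permutations are exactly the 231-avoiding ones, counted by C_n; here n = 10. So Q = C_10 = 16796.
Triangulations of a convex m-gon are counted by C_{m−2}; with m = 16 this is C_14. So R = C_14 = 2674440.
P + Q − R = 9694845 + 16796 − 2674440 = 7037201.

7037201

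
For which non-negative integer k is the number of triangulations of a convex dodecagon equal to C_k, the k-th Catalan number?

10

A convex 12-gon is triangulated into 10 triangles, and the number of such triangulations is the Catalan number C_{12−2} = C_10.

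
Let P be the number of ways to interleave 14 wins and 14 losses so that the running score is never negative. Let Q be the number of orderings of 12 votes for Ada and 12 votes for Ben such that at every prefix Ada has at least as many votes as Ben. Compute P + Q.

Ballot sequences with n votes each where one side never trails are Dyck words, counted by C_n; here n = 14. So P = C_14 = 2674440.
Ballot sequences with n votes each where one side never trails are Dyck words, counted by C_n; here n = 12. So Q = C_12 = 208012.
P + Q = 2674440 + 208012 = 2882452.

2882452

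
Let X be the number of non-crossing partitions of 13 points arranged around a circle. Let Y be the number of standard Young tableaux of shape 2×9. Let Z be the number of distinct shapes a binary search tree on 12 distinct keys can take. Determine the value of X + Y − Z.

Non-crossing partitions of an n-element set are counted by C_n; here n = 13. So X = C_13 = 742900.
By the hook-length formula (or a Dyck-path bijection), SYT of shape 2×9 number C_9. So Y = C_9 = 4862.
Rooted binary trees with 12 nodes (each child slot possibly empty) number C_12. So Z = C_12 = 208012.
X + Y − Z = 742900 + 4862 − 208012 = 539750.

539750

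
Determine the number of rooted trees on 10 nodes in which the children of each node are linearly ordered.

A rooted plane tree on 10 nodes has 9 edges, and such trees are counted by C_9.
C_9 = C(18,9)/10 = 48620/10 = 4862.

4862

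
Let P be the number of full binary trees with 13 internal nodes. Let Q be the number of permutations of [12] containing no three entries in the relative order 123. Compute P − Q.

534888

The number of full binary trees on 13 internal nodes is the Catalan number C_13. So P = C_13 = 742900.
Permutations of [n] avoiding any single length-3 pattern are counted by C_n; here n = 12. So Q = C_12 = 208012.
P − Q = 742900 − 208012 = 534888.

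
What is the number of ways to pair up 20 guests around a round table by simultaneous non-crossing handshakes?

With 20 = 2·10 people, non-crossing handshake pairings are non-crossing perfect matchings on a circle, counted by C_10.
C_10 = 16796.

16796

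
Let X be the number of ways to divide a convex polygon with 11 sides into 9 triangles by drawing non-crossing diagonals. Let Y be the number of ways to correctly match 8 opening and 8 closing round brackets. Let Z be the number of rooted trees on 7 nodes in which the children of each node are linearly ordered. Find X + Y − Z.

6160

The number of triangulations of an 11-gon is the Catalan number C_9 (index = sides − 2). So X = C_9 = 4862.
Balanced strings of n pairs of brackets are counted by C_n; here n = 8. So Y = C_8 = 1430.
Rooted ordered (plane) trees on m nodes have m−1 edges and are counted by C_{m−1}; m = 7 gives C_6. So Z = C_6 = 132.
X + Y − Z = 4862 + 1430 − 132 = 6160.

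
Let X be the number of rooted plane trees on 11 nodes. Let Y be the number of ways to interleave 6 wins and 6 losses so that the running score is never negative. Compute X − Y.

16664

Rooted ordered (plane) trees on m nodes have m−1 edges and are counted by C_{m−1}; m = 11 gives C_10. So X = C_10 = 16796.
Ballot sequences with n votes each where one side never trails are Dyck words, counted by C_n; here n = 6. So Y = C_6 = 132.
X − Y = 16796 − 132 = 16664.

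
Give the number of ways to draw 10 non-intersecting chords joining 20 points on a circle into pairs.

16796

Non-crossing perfect matchings of 2n points on a circle are counted by C_n; with 20 points, n = 10.
C_10 = C_9 · 2(2·9+1)/(9+2) = 4862 · 38/11 = 16796.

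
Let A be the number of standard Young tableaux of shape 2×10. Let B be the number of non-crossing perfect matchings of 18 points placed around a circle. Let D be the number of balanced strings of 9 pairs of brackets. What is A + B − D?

16796

By the hook-length formula (or a Dyck-path bijection), SYT of shape 2×10 number C_10. So A = C_10 = 16796.
Pairing 18 circle points by 9 non-crossing chords gives C_9 matchings. So B = C_9 = 4862.
With 9 pairs the number of balanced bracket strings is the Catalan number C_9. So D = C_9 = 4862.
A + B − D = 16796 + 4862 − 4862 = 16796.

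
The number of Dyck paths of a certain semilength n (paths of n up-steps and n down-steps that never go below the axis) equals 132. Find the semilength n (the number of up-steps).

Dyck paths of semilength n are counted by C_n; 132 = C_6.

6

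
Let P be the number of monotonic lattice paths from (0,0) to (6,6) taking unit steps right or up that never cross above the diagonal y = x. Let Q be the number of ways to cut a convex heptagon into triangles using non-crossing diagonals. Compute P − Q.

Monotone paths in an n×n grid that stay weakly below the diagonal are counted by C_n; here n = 6. So P = C_6 = 132.
Triangulations of a convex m-gon are counted by C_{m−2}; with m = 7 this is C_5. So Q = C_5 = 42.
P − Q = 132 − 42 = 90.

90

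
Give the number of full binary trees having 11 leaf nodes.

Full binary trees with 11 leaves have 11−1 = 10 internal nodes, so there are C_10 of them.
C_10 = 16796.

16796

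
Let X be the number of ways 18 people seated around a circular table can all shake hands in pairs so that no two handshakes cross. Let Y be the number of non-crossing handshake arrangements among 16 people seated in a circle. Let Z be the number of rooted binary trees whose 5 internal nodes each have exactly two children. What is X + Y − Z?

With 18 = 2·9 people, non-crossing handshake pairings are non-crossing perfect matchings on a circle, counted by C_9. So X = C_9 = 4862.
Non-crossing handshake pairings of 2n people are counted by C_n; 16 people gives n = 8. So Y = C_8 = 1430.
Full binary trees with n internal nodes are counted by C_n; here n = 5. So Z = C_5 = 42.
X + Y − Z = 4862 + 1430 − 42 = 6250.

6250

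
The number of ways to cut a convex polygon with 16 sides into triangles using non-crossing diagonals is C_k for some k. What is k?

14

A convex 16-gon is triangulated into 14 triangles, and the number of such triangulations is the Catalan number C_{16−2} = C_14.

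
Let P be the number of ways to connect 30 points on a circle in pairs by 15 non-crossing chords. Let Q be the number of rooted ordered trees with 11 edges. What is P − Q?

9636059

Pairing 30 circle points by 15 non-crossing chords gives C_15 matchings. So P = C_15 = 9694845.
Rooted ordered trees with n edges are counted by C_n; here n = 11. So Q = C_11 = 58786.
P − Q = 9694845 − 58786 = 9636059.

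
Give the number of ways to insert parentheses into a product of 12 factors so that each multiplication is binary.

58786

Parenthesizations of m factors correspond to full binary trees with m leaves, counted by C_{m−1}; m = 12 gives C_11.
C_11 = C_10 · 2(2·10+1)/(10+2) = 16796 · 42/12 = 58786.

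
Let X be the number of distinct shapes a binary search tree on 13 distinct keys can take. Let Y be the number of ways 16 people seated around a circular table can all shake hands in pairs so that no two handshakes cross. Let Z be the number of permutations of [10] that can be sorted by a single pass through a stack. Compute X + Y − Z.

There are C_n binary search tree shapes on n keys; with n = 13 that is C_13. So X = C_13 = 742900.
With 16 = 2·8 people, non-crossing handshake pairings are non-crossing perfect matchings on a circle, counted by C_8. So Y = C_8 = 1430.
By Knuth's characterisation, the stack-sortable permutations of length 10 are the 231-avoiders, numbering C_10. So Z = C_10 = 16796.
X + Y − Z = 742900 + 1430 − 16796 = 727534.

727534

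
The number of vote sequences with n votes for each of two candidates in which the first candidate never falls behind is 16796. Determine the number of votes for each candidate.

Such ballot sequences with n votes each are counted by C_n. The Catalan number equal to 16796 is C_10.

10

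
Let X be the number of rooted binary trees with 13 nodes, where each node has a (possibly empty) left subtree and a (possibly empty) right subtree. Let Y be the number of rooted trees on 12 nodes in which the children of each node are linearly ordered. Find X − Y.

684114

There are C_n binary search tree shapes on n keys; with n = 13 that is C_13. So X = C_13 = 742900.
Rooted ordered (plane) trees on m nodes have m−1 edges and are counted by C_{m−1}; m = 12 gives C_11. So Y = C_11 = 58786.
X − Y = 742900 − 58786 = 684114.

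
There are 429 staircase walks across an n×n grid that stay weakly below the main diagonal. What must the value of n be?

7

Such diagonal-avoiding paths in an n×n grid are counted by C_n; 429 = C_7.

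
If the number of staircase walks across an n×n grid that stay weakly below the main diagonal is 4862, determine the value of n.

Such diagonal-avoiding paths in an n×n grid are counted by C_n. The Catalan number equal to 4862 is C_9.

9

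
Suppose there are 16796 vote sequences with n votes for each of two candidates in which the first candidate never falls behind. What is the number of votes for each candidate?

10

Such ballot sequences with n votes each are counted by C_n. The Catalan number equal to 16796 is C_10.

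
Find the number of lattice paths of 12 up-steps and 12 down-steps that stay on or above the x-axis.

208012

Paths of 12 up- and 12 down-steps that never dip below the axis are Dyck paths; their count is C_12.
C_12 = C(24,12)/13 = 2704156/13 = 208012.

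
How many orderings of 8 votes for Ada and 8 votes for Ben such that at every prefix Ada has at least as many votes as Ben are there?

Reading a vote for the leader as '(' and for the other as ')' turns such a sequence into a balanced string of 8 pairs, so the count is C_8.
C_8 = C(16,8)/9 = 12870/9 = 1430.

1430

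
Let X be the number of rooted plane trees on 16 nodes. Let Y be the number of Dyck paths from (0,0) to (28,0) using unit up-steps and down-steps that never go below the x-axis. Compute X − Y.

7020405

A rooted plane tree on 16 nodes has 15 edges, and such trees are counted by C_15. So X = C_15 = 9694845.
Paths of 14 up- and 14 down-steps that never dip below the axis are Dyck paths; their count is C_14. So Y = C_14 = 2674440.
X − Y = 9694845 − 2674440 = 7020405.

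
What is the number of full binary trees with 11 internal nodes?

58786

Full binary trees with n internal nodes are counted by C_n; here n = 11.
C_11 = C(22,11)/12 = 705432/12 = 58786.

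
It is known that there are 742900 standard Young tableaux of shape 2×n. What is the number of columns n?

Standard Young tableaux of shape 2×n are counted by C_n. Since C_13 = 742900, the index is 13.

13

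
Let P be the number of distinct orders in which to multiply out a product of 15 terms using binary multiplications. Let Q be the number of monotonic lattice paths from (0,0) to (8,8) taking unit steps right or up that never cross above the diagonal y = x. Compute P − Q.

Ways to associate a product of 15 factors correspond to binary trees on 15 leaves, so the count is C_14. So P = C_14 = 2674440.
Sub-diagonal monotone paths from (0,0) to (8,8) biject with Dyck paths of semilength 8, giving C_8. So Q = C_8 = 1430.
P − Q = 2674440 − 1430 = 2673010.

2673010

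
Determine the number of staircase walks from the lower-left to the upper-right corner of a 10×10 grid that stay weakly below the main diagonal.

Monotone paths in an n×n grid that stay weakly below the diagonal are counted by C_n; here n = 10.
C_10 = C(20,10)/11 = 184756/11 = 16796.

16796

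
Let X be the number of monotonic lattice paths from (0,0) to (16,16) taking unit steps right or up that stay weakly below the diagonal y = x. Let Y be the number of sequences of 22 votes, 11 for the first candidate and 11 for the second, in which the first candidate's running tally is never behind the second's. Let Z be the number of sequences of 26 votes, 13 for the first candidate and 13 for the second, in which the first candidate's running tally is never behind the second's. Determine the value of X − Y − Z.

Monotone paths in an n×n grid that stay weakly below the diagonal are counted by C_n; here n = 16. So X = C_16 = 35357670.
Ballot sequences with n votes each where one side never trails are Dyck words, counted by C_n; here n = 11. So Y = C_11 = 58786.
Ballot sequences with n votes each where one side never trails are Dyck words, counted by C_n; here n = 13. So Z = C_13 = 742900.
X − Y − Z = 35357670 − 58786 − 742900 = 34555984.

34555984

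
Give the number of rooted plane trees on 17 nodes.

Rooted ordered (plane) trees on m nodes have m−1 edges and are counted by C_{m−1}; m = 17 gives C_16.
C_16 = C(32,16)/17 = 601080390/17 = 35357670.

35357670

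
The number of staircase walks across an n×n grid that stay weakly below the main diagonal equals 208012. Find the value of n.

12

Such diagonal-avoiding paths in an n×n grid are counted by C_n, and C_12 = 208012.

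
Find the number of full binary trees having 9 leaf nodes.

A full binary tree with L leaves has L−1 internal nodes and is counted by C_{L−1}; L = 9 gives C_8.
C_8 = C(16,8)/9 = 12870/9 = 1430.

1430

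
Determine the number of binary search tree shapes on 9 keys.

Binary trees (left/right distinguished) on n nodes are counted by C_n; here n = 9.
C_9 = C(18,9)/10 = 48620/10 = 4862.

4862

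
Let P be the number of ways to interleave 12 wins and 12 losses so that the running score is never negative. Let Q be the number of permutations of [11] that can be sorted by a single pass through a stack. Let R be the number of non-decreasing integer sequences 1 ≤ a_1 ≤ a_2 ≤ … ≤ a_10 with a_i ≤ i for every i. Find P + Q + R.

283594

Reading a vote for the leader as '(' and for the other as ')' turns such a sequence into a balanced string of 12 pairs, so the count is C_12. So P = C_12 = 208012.
Stack-sortable permutations are exactly the 231-avoiding ones, counted by C_n; here n = 11. So Q = C_11 = 58786.
Weakly increasing sequences with a_i ≤ i biject with Dyck paths of semilength 10, so there are C_10. So R = C_10 = 16796.
P + Q + R = 208012 + 58786 + 16796 = 283594.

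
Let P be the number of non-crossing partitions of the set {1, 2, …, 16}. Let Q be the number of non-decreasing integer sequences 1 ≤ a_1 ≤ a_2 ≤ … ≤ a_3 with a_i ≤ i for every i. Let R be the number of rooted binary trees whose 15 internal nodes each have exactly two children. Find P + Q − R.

25662830

Non-crossing partitions of an n-element set are counted by C_n; here n = 16. So P = C_16 = 35357670.
Weakly increasing sequences with a_i ≤ i biject with Dyck paths of semilength 3, so there are C_3. So Q = C_3 = 5.
The number of full binary trees on 15 internal nodes is the Catalan number C_15. So R = C_15 = 9694845.
P + Q − R = 35357670 + 5 − 9694845 = 25662830.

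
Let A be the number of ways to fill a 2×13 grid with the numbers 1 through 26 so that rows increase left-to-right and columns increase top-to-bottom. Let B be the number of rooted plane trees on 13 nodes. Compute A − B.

By the hook-length formula (or a Dyck-path bijection), SYT of shape 2×13 number C_13. So A = C_13 = 742900.
A rooted plane tree on 13 nodes has 12 edges, and such trees are counted by C_12. So B = C_12 = 208012.
A − B = 742900 − 208012 = 534888.

534888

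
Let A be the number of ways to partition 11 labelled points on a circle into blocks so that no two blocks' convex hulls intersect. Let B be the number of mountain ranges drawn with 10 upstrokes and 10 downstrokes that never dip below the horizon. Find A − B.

41990

The non-crossing partitions of [11] form a lattice of size C_11. So A = C_11 = 58786.
A Dyck path with 10 up-steps and 10 down-steps has semilength 10, so there are C_10 of them. So B = C_10 = 16796.
A − B = 58786 − 16796 = 41990.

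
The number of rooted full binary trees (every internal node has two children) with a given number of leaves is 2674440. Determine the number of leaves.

Full binary trees with L leaves are counted by C_{L−1}, and C_14 = 2674440.
So the index is 14, and the number of leaves is 14 + 1 = 15.

15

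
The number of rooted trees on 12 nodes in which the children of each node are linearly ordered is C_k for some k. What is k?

Rooted ordered (plane) trees on m nodes have m−1 edges and are counted by C_{m−1}; m = 12 gives C_11.

11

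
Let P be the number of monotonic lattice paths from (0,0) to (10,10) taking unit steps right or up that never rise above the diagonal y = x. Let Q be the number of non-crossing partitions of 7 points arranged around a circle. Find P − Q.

Monotone paths in an n×n grid that stay weakly below the diagonal are counted by C_n; here n = 10. So P = C_10 = 16796.
The non-crossing partitions of [7] form a lattice of size C_7. So Q = C_7 = 429.
P − Q = 16796 − 429 = 16367.

16367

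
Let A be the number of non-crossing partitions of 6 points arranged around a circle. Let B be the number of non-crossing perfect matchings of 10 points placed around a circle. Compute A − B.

Non-crossing partitions of an n-element set are counted by C_n; here n = 6. So A = C_6 = 132.
Pairing 10 circle points by 5 non-crossing chords gives C_5 matchings. So B = C_5 = 42.
A − B = 132 − 42 = 90.

90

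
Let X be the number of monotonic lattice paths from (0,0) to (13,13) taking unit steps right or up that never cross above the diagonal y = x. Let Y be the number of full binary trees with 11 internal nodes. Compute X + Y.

801686

Monotone paths in an n×n grid that stay weakly below the diagonal are counted by C_n; here n = 13. So X = C_13 = 742900.
Full binary trees with n internal nodes are counted by C_n; here n = 11. So Y = C_11 = 58786.
X + Y = 742900 + 58786 = 801686.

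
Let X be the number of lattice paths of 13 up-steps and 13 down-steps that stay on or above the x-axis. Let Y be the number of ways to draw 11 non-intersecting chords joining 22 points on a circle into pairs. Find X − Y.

A Dyck path with 13 up-steps and 13 down-steps has semilength 13, so there are C_13 of them. So X = C_13 = 742900.
Non-crossing perfect matchings of 2n points on a circle are counted by C_n; with 22 points, n = 11. So Y = C_11 = 58786.
X − Y = 742900 − 58786 = 684114.

684114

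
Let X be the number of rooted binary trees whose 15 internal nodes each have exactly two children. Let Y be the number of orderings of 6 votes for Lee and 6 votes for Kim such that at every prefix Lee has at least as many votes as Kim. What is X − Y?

9694713

Full binary trees with n internal nodes are counted by C_n; here n = 15. So X = C_15 = 9694845.
Ballot sequences with n votes each where one side never trails are Dyck words, counted by C_n; here n = 6. So Y = C_6 = 132.
X − Y = 9694845 − 132 = 9694713.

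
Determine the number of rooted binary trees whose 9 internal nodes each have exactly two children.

Full binary trees with n internal nodes are counted by C_n; here n = 9.
C_9 = C_8 · 2(2·8+1)/(8+2) = 1430 · 34/10 = 4862.

4862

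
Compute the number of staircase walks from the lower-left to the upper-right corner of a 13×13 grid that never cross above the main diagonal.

742900

Sub-diagonal monotone paths from (0,0) to (13,13) biject with Dyck paths of semilength 13, giving C_13.
C_13 = C(26,13)/14 = 10400600/14 = 742900.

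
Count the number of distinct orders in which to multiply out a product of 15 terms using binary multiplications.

2674440

Bracketing 15 factors into binary products is counted by C_{15−1} = C_14.
C_14 = 2674440.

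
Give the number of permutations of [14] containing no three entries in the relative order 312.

Permutations of [n] avoiding any single length-3 pattern are counted by C_n; here n = 14.
C_14 = C(28,14)/15 = 40116600/15 = 2674440.

2674440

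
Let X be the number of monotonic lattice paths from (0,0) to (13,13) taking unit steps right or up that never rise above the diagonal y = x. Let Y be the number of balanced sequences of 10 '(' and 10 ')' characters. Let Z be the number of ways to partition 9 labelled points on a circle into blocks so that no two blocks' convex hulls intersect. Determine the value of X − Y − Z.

721242

Sub-diagonal monotone paths from (0,0) to (13,13) biject with Dyck paths of semilength 13, giving C_13. So X = C_13 = 742900.
Balanced strings of n pairs of brackets are counted by C_n; here n = 10. So Y = C_10 = 16796.
Non-crossing partitions of an n-element set are counted by C_n; here n = 9. So Z = C_9 = 4862.
X − Y − Z = 742900 − 16796 − 4862 = 721242.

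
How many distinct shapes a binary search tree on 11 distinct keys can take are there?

58786

Rooted binary trees with 11 nodes (each child slot possibly empty) number C_11.
C_11 = C(22,11)/12 = 705432/12 = 58786.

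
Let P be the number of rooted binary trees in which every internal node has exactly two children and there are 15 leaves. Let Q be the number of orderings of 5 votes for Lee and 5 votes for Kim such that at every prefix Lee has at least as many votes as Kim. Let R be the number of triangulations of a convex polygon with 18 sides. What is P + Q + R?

38032152

Full binary trees with 15 leaves have 15−1 = 14 internal nodes, so there are C_14 of them. So P = C_14 = 2674440.
Ballot sequences with n votes each where one side never trails are Dyck words, counted by C_n; here n = 5. So Q = C_5 = 42.
Triangulations of a convex m-gon are counted by C_{m−2}; with m = 18 this is C_16. So R = C_16 = 35357670.
P + Q + R = 2674440 + 42 + 35357670 = 38032152.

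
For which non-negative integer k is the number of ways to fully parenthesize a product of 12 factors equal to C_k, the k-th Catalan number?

Parenthesizations of m factors correspond to full binary trees with m leaves, counted by C_{m−1}; m = 12 gives C_11.

11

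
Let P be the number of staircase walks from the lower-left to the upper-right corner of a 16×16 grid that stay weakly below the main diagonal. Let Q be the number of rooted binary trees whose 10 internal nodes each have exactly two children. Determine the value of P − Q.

Monotone paths in an n×n grid that stay weakly below the diagonal are counted by C_n; here n = 16. So P = C_16 = 35357670.
Full binary trees with n internal nodes are counted by C_n; here n = 10. So Q = C_10 = 16796.
P − Q = 35357670 − 16796 = 35340874.

35340874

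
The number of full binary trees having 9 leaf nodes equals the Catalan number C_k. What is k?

Full binary trees with 9 leaves have 9−1 = 8 internal nodes, so there are C_8 of them.

8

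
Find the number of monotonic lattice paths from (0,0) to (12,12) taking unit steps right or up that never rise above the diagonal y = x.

Monotone paths in an n×n grid that stay weakly below the diagonal are counted by C_n; here n = 12.
C_12 = C_11 · 2(2·11+1)/(11+2) = 58786 · 46/13 = 208012.

208012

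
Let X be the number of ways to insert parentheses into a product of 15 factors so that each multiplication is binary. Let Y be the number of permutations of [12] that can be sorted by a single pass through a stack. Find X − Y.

Bracketing 15 factors into binary products is counted by C_{15−1} = C_14. So X = C_14 = 2674440.
By Knuth's characterisation, the stack-sortable permutations of length 12 are the 231-avoiders, numbering C_12. So Y = C_12 = 208012.
X − Y = 2674440 − 208012 = 2466428.

2466428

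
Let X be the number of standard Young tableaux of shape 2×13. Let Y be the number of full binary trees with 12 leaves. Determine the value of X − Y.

684114

Standard Young tableaux of shape 2×n are counted by C_n; here n = 13. So X = C_13 = 742900.
A full binary tree with L leaves has L−1 internal nodes and is counted by C_{L−1}; L = 12 gives C_11. So Y = C_11 = 58786.
X − Y = 742900 − 58786 = 684114.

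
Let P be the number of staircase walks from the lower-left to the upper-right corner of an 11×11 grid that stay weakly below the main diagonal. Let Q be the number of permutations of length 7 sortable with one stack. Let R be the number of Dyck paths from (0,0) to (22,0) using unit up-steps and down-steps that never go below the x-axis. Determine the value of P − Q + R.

117143

Monotone paths in an n×n grid that stay weakly below the diagonal are counted by C_n; here n = 11. So P = C_11 = 58786.
By Knuth's characterisation, the stack-sortable permutations of length 7 are the 231-avoiders, numbering C_7. So Q = C_7 = 429.
A Dyck path with 11 up-steps and 11 down-steps has semilength 11, so there are C_11 of them. So R = C_11 = 58786.
P − Q + R = 58786 − 429 + 58786 = 117143.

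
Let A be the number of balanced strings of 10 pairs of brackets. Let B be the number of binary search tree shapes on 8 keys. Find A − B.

15366

With 10 pairs the number of balanced bracket strings is the Catalan number C_10. So A = C_10 = 16796.
There are C_n binary search tree shapes on n keys; with n = 8 that is C_8. So B = C_8 = 1430.
A − B = 16796 − 1430 = 15366.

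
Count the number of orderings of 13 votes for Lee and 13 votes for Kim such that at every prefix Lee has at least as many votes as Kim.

Reading a vote for the leader as '(' and for the other as ')' turns such a sequence into a balanced string of 13 pairs, so the count is C_13.
C_13 = C_12 · 2(2·12+1)/(12+2) = 208012 · 50/14 = 742900.

742900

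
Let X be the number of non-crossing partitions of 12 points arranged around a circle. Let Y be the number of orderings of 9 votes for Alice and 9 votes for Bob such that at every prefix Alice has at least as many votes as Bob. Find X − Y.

203150

Non-crossing partitions of an n-element set are counted by C_n; here n = 12. So X = C_12 = 208012.
Ballot sequences with n votes each where one side never trails are Dyck words, counted by C_n; here n = 9. So Y = C_9 = 4862.
X − Y = 208012 − 4862 = 203150.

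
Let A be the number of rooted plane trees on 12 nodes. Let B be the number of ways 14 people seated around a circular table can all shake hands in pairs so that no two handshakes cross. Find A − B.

58357

A rooted plane tree on 12 nodes has 11 edges, and such trees are counted by C_11. So A = C_11 = 58786.
Non-crossing handshake pairings of 2n people are counted by C_n; 14 people gives n = 7. So B = C_7 = 429.
A − B = 58786 − 429 = 58357.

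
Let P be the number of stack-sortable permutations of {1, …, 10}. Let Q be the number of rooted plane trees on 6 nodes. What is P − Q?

Stack-sortable permutations are exactly the 231-avoiding ones, counted by C_n; here n = 10. So P = C_10 = 16796.
Rooted ordered (plane) trees on m nodes have m−1 edges and are counted by C_{m−1}; m = 6 gives C_5. So Q = C_5 = 42.
P − Q = 16796 − 42 = 16754.

16754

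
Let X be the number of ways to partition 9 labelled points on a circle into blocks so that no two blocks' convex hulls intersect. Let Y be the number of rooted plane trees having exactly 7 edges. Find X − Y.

The non-crossing partitions of [9] form a lattice of size C_9. So X = C_9 = 4862.
A rooted plane tree with 7 edges has 8 nodes, and the count is C_7. So Y = C_7 = 429.
X − Y = 4862 − 429 = 4433.

4433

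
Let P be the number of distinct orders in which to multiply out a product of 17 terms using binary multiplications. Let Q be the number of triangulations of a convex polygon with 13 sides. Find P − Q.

Ways to associate a product of 17 factors correspond to binary trees on 17 leaves, so the count is C_16. So P = C_16 = 35357670.
The number of triangulations of a 13-gon is the Catalan number C_11 (index = sides − 2). So Q = C_11 = 58786.
P − Q = 35357670 − 58786 = 35298884.

35298884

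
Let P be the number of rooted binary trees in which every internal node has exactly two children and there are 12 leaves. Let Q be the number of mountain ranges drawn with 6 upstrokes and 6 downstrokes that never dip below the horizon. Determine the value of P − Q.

58654

A full binary tree with L leaves has L−1 internal nodes and is counted by C_{L−1}; L = 12 gives C_11. So P = C_11 = 58786.
A Dyck path with 6 up-steps and 6 down-steps has semilength 6, so there are C_6 of them. So Q = C_6 = 132.
P − Q = 58786 − 132 = 58654.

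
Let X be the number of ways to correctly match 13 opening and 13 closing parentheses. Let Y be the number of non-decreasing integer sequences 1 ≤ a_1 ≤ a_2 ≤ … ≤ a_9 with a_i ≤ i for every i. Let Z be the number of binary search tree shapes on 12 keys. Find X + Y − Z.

With 13 pairs the number of balanced bracket strings is the Catalan number C_13. So X = C_13 = 742900.
Such sub-staircase sequences of length n are counted by C_n; here n = 9. So Y = C_9 = 4862.
Rooted binary trees with 12 nodes (each child slot possibly empty) number C_12. So Z = C_12 = 208012.
X + Y − Z = 742900 + 4862 − 208012 = 539750.

539750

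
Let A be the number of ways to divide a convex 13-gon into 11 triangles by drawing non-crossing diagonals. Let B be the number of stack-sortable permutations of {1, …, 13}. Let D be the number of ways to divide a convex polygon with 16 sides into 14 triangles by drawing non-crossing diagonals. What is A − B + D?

1990326

The number of triangulations of a 13-gon is the Catalan number C_11 (index = sides − 2). So A = C_11 = 58786.
Stack-sortable permutations are exactly the 231-avoiding ones, counted by C_n; here n = 13. So B = C_13 = 742900.
The number of triangulations of a 16-gon is the Catalan number C_14 (index = sides − 2). So D = C_14 = 2674440.
A − B + D = 58786 − 742900 + 2674440 = 1990326.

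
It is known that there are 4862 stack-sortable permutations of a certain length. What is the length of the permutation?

9

Stack-sortable permutations of [n] are counted by C_n; 4862 = C_9.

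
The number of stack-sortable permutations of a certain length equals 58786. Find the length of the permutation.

11

Stack-sortable permutations of [n] are counted by C_n; 58786 = C_11.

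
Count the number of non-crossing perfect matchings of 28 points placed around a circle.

2674440

Non-crossing perfect matchings of 2n points on a circle are counted by C_n; with 28 points, n = 14.
C_14 = C_13 · 2(2·13+1)/(13+2) = 742900 · 54/15 = 2674440.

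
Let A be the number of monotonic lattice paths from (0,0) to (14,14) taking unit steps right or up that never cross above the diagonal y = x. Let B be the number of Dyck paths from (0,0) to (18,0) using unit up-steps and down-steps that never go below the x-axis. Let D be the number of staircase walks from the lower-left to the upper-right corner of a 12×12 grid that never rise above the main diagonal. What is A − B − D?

2461566

Monotone paths in an n×n grid that stay weakly below the diagonal are counted by C_n; here n = 14. So A = C_14 = 2674440.
Paths of 9 up- and 9 down-steps that never dip below the axis are Dyck paths; their count is C_9. So B = C_9 = 4862.
Sub-diagonal monotone paths from (0,0) to (12,12) biject with Dyck paths of semilength 12, giving C_12. So D = C_12 = 208012.
A − B − D = 2674440 − 4862 − 208012 = 2461566.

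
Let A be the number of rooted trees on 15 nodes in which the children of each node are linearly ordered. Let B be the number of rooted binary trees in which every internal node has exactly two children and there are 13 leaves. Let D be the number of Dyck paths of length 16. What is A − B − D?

A rooted plane tree on 15 nodes has 14 edges, and such trees are counted by C_14. So A = C_14 = 2674440.
A full binary tree with L leaves has L−1 internal nodes and is counted by C_{L−1}; L = 13 gives C_12. So B = C_12 = 208012.
Paths of 8 up- and 8 down-steps that never dip below the axis are Dyck paths; their count is C_8. So D = C_8 = 1430.
A − B − D = 2674440 − 208012 − 1430 = 2464998.

2464998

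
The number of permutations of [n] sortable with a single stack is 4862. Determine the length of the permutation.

Stack-sortable permutations of [n] are counted by C_n. The Catalan number equal to 4862 is C_9.

9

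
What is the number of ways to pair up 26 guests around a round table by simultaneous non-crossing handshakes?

Non-crossing handshake pairings of 2n people are counted by C_n; 26 people gives n = 13.
C_13 = C(26,13)/14 = 10400600/14 = 742900.

742900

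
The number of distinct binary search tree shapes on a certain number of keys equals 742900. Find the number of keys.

13

Binary search tree shapes on n keys are counted by C_n. The Catalan number equal to 742900 is C_13.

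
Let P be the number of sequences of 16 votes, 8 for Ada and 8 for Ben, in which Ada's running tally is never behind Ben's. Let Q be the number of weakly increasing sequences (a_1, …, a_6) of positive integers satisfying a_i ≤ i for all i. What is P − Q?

1298

Reading a vote for the leader as '(' and for the other as ')' turns such a sequence into a balanced string of 8 pairs, so the count is C_8. So P = C_8 = 1430.
Weakly increasing sequences with a_i ≤ i biject with Dyck paths of semilength 6, so there are C_6. So Q = C_6 = 132.
P − Q = 1430 − 132 = 1298.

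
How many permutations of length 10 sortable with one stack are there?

By Knuth's characterisation, the stack-sortable permutations of length 10 are the 231-avoiders, numbering C_10.
C_10 = 16796.

16796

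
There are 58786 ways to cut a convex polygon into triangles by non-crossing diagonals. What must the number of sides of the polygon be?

Triangulations of a convex m-gon are counted by C_{m−2}. The Catalan number equal to 58786 is C_11.
So m − 2 = 11, giving m = 13 sides.

13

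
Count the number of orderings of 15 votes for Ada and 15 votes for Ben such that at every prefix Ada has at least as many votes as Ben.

9694845

Reading a vote for the leader as '(' and for the other as ')' turns such a sequence into a balanced string of 15 pairs, so the count is C_15.
C_15 = 9694845.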